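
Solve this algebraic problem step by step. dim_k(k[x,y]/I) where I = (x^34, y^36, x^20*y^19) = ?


k[x,y]/I, I = (x^34, y^36, x^20*y^19)
Rect: 34x36=1224. Corner: (34-20)x(36-19)=238.
dim = 1224-238 = 986


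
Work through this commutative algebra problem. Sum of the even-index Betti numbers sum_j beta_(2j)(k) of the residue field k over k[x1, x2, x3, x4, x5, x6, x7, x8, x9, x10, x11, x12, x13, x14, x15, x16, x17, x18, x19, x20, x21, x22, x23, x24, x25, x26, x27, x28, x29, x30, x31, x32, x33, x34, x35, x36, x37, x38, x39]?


Koszul resolution: beta_i(k)=C(n,i), n=39
sum_even C(39,i) = 2^(n-1) = 2^38 = 274877906944


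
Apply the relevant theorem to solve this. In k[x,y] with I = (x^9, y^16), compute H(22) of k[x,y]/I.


k[x,y], I = (x^9, y^16), d = 22
Need i < 9 and d-i < 16.
Range: 7 <= i <= 8.
H(22) = 2


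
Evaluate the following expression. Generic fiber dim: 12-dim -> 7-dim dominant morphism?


dim(fiber)=dim(X)-dim(Y)=12-7=5


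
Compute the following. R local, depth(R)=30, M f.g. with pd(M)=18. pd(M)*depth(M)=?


pd+depth=30
depth=30-18=12
pd*depth=18*12=216


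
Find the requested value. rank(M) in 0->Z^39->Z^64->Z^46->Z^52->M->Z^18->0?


Alt sum=0:
(-1)^0*39 + (-1)^1*64 + (-1)^2*46 + (-1)^3*52 + (-1)^4*? + (-1)^5*18=0
rank(M)=49


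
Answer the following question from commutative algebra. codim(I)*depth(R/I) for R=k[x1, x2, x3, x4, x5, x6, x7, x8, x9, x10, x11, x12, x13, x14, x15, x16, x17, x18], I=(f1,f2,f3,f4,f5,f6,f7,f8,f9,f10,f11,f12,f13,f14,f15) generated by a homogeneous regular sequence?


codim=15, depth=dim(R/I)=18-15=3
Product=15*3=45


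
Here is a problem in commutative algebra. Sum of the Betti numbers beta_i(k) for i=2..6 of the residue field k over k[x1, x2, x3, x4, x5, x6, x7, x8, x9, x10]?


Koszul resolution: beta_i(k)=C(n,i), n=10
C(10,2)=45, C(10,3)=120, C(10,4)=210, C(10,5)=252, C(10,6)=210
Sum=837


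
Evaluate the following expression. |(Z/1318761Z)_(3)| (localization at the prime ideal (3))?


3-primary part: 1318761=3^9*67
Size=3^9=19683


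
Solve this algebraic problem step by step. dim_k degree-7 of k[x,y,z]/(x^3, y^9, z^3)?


Need i<3, j<9, k<3 with i+j+k=7.
For each i, j ranges over max(0,7-i-2)..min(8,7-i):
  i=0: j in [5,7] -> 3
  i=1: j in [4,6] -> 3
  i=2: j in [3,5] -> 3
H(7) = 3+3+3 = 9


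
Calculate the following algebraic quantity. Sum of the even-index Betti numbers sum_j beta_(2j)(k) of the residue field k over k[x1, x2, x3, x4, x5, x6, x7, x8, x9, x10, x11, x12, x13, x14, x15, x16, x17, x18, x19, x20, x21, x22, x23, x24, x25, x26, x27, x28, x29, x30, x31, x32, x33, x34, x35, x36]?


Koszul resolution: beta_i(k)=C(n,i), n=36
sum_even C(36,i) = 2^(n-1) = 2^35 = 34359738368


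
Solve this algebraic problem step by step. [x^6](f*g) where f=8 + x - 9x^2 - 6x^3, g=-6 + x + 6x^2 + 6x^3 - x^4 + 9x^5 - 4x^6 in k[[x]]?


[x^6] = sum a_i*b_j, i+j=6
  8*-4=-32
  1*9=9
  -9*-1=9
  -6*6=-36
Sum=-50


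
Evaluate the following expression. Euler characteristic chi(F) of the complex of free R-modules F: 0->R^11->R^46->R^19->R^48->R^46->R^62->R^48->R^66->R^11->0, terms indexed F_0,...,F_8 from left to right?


chi = sum (-1)^i * rank:
(-1)^0*11=11
(-1)^1*46=-46
(-1)^2*19=19
(-1)^3*48=-48
(-1)^4*46=46
(-1)^5*62=-62
(-1)^6*48=48
(-1)^7*66=-66
(-1)^8*11=11
chi=-87


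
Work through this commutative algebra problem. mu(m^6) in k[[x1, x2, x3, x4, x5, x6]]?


C(n+d-1,d)=C(11,6)=462


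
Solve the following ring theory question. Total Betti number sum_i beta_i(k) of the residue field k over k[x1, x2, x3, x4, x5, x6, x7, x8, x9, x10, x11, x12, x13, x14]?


Koszul resolution: beta_i(k)=C(n,i), n=14
sum_i C(14,i) = 2^14 = 16384


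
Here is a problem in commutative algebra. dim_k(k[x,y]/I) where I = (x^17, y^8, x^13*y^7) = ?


k[x,y]/I, I = (x^17, y^8, x^13*y^7)
Rect: 17x8=136. Corner: (17-13)x(8-7)=4.
dim = 136-4 = 132


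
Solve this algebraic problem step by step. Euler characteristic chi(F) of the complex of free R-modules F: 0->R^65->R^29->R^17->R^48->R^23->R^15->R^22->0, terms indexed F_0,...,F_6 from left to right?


chi = sum (-1)^i * rank:
(-1)^0*65=65
(-1)^1*29=-29
(-1)^2*17=17
(-1)^3*48=-48
(-1)^4*23=23
(-1)^5*15=-15
(-1)^6*22=22
chi=35


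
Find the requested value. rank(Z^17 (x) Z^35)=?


rank(M(x)N) = rank(M)*rank(N)
17*35 = 595


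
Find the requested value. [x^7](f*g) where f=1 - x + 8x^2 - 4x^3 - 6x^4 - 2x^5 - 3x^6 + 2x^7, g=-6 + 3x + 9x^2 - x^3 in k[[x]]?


[x^7] = sum a_i*b_j, i+j=7
  -6*-1=6
  -2*9=-18
  -3*3=-9
  2*-6=-12
Sum=-33


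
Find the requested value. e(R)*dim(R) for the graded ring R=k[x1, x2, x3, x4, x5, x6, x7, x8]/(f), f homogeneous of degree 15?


e(R)=deg(f)=15, dim(R)=8-1=7
e*dim=15*7=105


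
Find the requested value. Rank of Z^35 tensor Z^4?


rank(M(x)N) = rank(M)*rank(N)
35*4 = 140


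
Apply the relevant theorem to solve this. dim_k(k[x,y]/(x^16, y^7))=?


Basis: x^i*y^j, i<16, j<7
16*7=112


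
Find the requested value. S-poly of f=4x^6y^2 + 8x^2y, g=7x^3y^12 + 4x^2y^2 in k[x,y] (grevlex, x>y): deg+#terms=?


LT(f)=4x^6y^2, LT(g)=7x^3y^12
lcm(LM)=x^6y^12
S(f,g) (scaled by 28 to clear denominators) = 7y^10*f - 4x^3*g = 56x^2y^11 - 16x^5y^2
2 terms, deg 13.
13+2=15


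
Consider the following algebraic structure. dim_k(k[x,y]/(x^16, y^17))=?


Basis: x^i*y^j, i<16, j<17
16*17=272


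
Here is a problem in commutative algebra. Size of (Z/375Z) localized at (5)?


5-primary part: 375=5^3*3
Size=5^3=125


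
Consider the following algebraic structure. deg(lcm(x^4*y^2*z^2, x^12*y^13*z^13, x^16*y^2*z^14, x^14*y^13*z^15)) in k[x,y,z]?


lcm = componentwise max:
x: max(4,12,16,14)=16
y: max(2,13,2,13)=13
z: max(2,13,14,15)=15
Total=16+13+15=44


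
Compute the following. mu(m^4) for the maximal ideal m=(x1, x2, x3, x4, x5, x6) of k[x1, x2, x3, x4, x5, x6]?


Graded Nakayama: mu(m^d) = dim_k (m^d/m^(d+1)) = #degree-4 monomials in 6 vars
C(n+d-1,d)=C(9,4)=126


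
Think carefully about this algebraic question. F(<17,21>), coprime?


gcd(17,21)=1 => F=ab-a-b=17*21-17-21=357-38=319


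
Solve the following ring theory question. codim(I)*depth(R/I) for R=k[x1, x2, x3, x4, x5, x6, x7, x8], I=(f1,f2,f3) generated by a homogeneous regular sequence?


codim=3, depth=dim(R/I)=8-3=5
Product=3*5=15


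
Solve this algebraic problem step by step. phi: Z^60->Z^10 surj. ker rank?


rank(ker) = 60-10 = 50


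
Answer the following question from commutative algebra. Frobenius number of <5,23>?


gcd(5,23)=1 => F=ab-a-b=5*23-5-23=115-28=87


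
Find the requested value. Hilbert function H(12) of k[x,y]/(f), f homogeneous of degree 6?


H(t)=d for t>=d-1.
d=6, t=12
H(12)=6


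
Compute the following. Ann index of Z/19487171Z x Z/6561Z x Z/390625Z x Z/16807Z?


Exponent = lcm of the cyclic orders; pairwise coprime => product.
11^7*3^8*5^8*7^5=19487171*6561*390625*16807=839400200524733203125


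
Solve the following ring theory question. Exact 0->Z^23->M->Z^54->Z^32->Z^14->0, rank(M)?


Alt sum=0:
(-1)^0*23 + (-1)^1*? + (-1)^2*54 + (-1)^3*32 + (-1)^4*14=0
rank(M)=59


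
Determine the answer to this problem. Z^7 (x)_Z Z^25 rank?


rank(M(x)N) = rank(M)*rank(N)
7*25 = 175


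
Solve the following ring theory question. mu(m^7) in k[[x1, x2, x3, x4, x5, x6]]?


C(n+d-1,d)=C(12,7)=792


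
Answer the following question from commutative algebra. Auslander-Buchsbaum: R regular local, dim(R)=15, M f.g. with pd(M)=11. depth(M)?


pd+depth=depth(R)=15
depth=15-11=4


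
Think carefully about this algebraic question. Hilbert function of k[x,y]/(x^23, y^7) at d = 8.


k[x,y], I = (x^23, y^7), d = 8
Need i < 23 and d-i < 7.
Range: 2 <= i <= 8.
H(8) = 7


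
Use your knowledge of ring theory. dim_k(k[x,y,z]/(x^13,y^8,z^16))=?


Basis: x^iy^jz^k, i<13,j<8,k<16
13*8*16=1664


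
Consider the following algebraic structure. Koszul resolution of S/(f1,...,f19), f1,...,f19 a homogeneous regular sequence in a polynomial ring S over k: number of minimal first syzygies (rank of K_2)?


Regular sequence => Koszul complex is the minimal free resolution.
Syz_1 minimally generated by Koszul relations f_i*e_j - f_j*e_i (i<j): mu(Syz_1) = beta_2 = C(m,2) = m(m-1)/2
m=19
19*18/2 = 171


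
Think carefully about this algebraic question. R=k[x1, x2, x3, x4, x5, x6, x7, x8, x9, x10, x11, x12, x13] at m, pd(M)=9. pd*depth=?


pd+depth=13
depth=13-9=4
pd*depth=9*4=36


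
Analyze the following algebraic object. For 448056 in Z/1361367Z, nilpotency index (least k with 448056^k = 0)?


448056^k mod 1361367:
k=1: 448056
k=2: 194481
k=3: 0
First zero at k = 3


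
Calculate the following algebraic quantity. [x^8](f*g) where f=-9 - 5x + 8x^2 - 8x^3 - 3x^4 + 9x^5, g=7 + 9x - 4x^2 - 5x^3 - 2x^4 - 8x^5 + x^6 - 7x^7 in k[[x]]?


[x^8] = sum a_i*b_j, i+j=8
  -5*-7=35
  8*1=8
  -8*-8=64
  -3*-2=6
  9*-5=-45
Sum=68


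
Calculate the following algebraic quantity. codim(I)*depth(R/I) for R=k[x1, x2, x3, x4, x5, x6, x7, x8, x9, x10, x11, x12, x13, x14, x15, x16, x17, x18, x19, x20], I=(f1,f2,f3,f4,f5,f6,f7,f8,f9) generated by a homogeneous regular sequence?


codim=9, depth=dim(R/I)=20-9=11
Product=9*11=99


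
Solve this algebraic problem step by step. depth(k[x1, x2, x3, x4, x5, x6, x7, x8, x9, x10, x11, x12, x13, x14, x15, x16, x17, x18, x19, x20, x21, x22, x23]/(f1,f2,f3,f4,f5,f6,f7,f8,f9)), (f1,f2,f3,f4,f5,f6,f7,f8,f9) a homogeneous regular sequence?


depth(R)=23
depth(R/I)=23-9=14


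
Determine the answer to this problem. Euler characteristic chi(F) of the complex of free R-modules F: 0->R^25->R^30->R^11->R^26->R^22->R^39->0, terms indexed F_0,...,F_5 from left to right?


chi = sum (-1)^i * rank:
(-1)^0*25=25
(-1)^1*30=-30
(-1)^2*11=11
(-1)^3*26=-26
(-1)^4*22=22
(-1)^5*39=-39
chi=-37


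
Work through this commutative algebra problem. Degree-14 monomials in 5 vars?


C(d+n-1,n-1)=C(18,4)=3060


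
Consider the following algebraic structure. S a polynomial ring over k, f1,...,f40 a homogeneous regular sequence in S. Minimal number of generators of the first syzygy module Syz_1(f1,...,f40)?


Regular sequence => Koszul complex is the minimal free resolution.
Syz_1 minimally generated by Koszul relations f_i*e_j - f_j*e_i (i<j): mu(Syz_1) = beta_2 = C(m,2) = m(m-1)/2
m=40
40*39/2 = 780


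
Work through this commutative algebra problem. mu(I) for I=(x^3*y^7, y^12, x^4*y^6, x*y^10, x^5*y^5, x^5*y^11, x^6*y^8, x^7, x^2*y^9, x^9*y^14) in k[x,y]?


Remove redundant (divisible by others).
x^5*y^11 redundant.
x^9*y^14 redundant.
x^6*y^8 redundant.
Min: x^7, x^5*y^5, x^4*y^6, x^3*y^7, x^2*y^9, x*y^10, y^12
Count=7


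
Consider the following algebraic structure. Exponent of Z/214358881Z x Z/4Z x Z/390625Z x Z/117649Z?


Exponent = lcm of the cyclic orders; pairwise coprime => product.
11^8*2^2*5^8*7^6=214358881*4*390625*117649=39404856235576562500


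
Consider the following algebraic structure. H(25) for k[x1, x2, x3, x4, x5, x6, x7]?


C(d+n-1,n-1)=C(31,6)=736281


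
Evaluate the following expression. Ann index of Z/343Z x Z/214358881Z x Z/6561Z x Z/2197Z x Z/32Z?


Exponent = lcm of the cyclic orders; pairwise coprime => product.
7^3*11^8*3^8*13^3*2^5=343*214358881*6561*2197*32=33914519963407635552


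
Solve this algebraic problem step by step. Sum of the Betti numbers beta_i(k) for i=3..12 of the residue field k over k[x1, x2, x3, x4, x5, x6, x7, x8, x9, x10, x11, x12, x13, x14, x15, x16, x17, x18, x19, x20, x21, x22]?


Koszul resolution: beta_i(k)=C(n,i), n=22
C(22,3)=1540, C(22,4)=7315, C(22,5)=26334, C(22,6)=74613, C(22,7)=170544, C(22,8)=319770, C(22,9)=497420, C(22,10)=646646, C(22,11)=705432, C(22,12)=646646
Sum=3096260


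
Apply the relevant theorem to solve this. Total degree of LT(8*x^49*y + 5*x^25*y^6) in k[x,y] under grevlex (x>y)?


LT: 8*x^49*y
deg_x=49, deg_y=1
Total=49+1=50


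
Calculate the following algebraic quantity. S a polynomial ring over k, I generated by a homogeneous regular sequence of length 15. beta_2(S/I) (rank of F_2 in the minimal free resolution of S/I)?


Regular sequence => Koszul complex is the minimal free resolution.
Syz_1 minimally generated by Koszul relations f_i*e_j - f_j*e_i (i<j): mu(Syz_1) = beta_2 = C(m,2) = m(m-1)/2
m=15
15*14/2 = 105


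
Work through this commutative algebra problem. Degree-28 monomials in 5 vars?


C(d+n-1,n-1)=C(32,4)=35960


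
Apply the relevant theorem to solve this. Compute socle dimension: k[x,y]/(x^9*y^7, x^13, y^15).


Socle = ann(m) = span of standard monomials u with x*u, y*u in I (staircase corners).
Minimal generators: x^13, x^9*y^7, y^15
Corners: x^8y^14, x^12y^6
Socle dim=2


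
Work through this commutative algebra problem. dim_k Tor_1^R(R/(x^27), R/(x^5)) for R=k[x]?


Tor_1(R/I,R/J)=(I cap J)/IJ=(x^27)/(x^32)
dim=32-27=min(27,5)=5


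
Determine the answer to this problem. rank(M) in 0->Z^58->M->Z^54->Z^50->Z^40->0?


Alt sum=0:
(-1)^0*58 + (-1)^1*? + (-1)^2*54 + (-1)^3*50 + (-1)^4*40=0
rank(M)=102


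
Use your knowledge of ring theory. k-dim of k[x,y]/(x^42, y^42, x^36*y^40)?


k[x,y]/I, I = (x^42, y^42, x^36*y^40)
Rect: 42x42=1764. Corner: (42-36)x(42-40)=12.
dim = 1764-12 = 1752


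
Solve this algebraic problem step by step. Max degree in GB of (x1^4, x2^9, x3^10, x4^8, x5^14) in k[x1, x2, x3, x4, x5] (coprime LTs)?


Pure powers, coprime LTs => already GB.
Degrees: 4, 9, 10, 8, 14
Max=14


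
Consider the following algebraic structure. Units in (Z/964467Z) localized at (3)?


Local ring = Z/19683Z.
phi(19683) = 3^8*(3-1) = 13122


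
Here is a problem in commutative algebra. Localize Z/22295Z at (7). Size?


7-primary part: 22295=7^3*65
Size=7^3=343


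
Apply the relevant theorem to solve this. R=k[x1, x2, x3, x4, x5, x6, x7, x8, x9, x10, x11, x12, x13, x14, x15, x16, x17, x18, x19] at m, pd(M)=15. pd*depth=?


pd+depth=19
depth=19-15=4
pd*depth=15*4=60


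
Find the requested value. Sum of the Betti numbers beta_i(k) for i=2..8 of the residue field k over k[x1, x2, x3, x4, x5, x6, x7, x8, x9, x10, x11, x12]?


Koszul resolution: beta_i(k)=C(n,i), n=12
C(12,2)=66, C(12,3)=220, C(12,4)=495, C(12,5)=792, C(12,6)=924, C(12,7)=792, C(12,8)=495
Sum=3784


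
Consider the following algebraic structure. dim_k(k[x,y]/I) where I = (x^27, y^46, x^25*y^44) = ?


k[x,y]/I, I = (x^27, y^46, x^25*y^44)
Rect: 27x46=1242. Corner: (27-25)x(46-44)=4.
dim = 1242-4 = 1238


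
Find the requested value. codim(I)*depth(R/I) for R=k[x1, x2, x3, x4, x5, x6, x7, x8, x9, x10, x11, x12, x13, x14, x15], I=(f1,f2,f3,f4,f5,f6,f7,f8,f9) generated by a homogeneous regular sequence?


codim=9, depth=dim(R/I)=15-9=6
Product=9*6=54


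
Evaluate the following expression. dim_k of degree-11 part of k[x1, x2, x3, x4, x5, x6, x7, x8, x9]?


C(d+n-1,n-1)=C(19,8)=75582


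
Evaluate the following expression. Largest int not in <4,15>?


gcd(4,15)=1 => F=ab-a-b=4*15-4-15=60-19=41


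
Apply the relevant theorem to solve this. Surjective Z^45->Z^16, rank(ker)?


rank(ker) = 45-16 = 29


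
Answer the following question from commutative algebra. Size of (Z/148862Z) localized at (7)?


7-primary part: 148862=7^4*62
Size=7^4=2401


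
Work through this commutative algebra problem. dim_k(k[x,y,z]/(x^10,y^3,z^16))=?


Basis: x^iy^jz^k, i<10,j<3,k<16
10*3*16=480


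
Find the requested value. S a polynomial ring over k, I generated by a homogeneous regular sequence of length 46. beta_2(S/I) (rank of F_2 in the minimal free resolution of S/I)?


Regular sequence => Koszul complex is the minimal free resolution.
Syz_1 minimally generated by Koszul relations f_i*e_j - f_j*e_i (i<j): mu(Syz_1) = beta_2 = C(m,2) = m(m-1)/2
m=46
46*45/2 = 1035


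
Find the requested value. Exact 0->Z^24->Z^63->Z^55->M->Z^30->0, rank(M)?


Alt sum=0:
(-1)^0*24 + (-1)^1*63 + (-1)^2*55 + (-1)^3*? + (-1)^4*30=0
rank(M)=46


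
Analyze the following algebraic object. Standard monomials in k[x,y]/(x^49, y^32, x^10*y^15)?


k[x,y]/I, I = (x^49, y^32, x^10*y^15)
Rect: 49x32=1568. Corner: (49-10)x(32-15)=663.
dim = 1568-663 = 905


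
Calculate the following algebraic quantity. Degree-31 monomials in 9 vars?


C(d+n-1,n-1)=C(39,8)=61523748


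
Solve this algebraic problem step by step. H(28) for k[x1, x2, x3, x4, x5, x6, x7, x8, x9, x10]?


C(d+n-1,n-1)=C(37,9)=124403620


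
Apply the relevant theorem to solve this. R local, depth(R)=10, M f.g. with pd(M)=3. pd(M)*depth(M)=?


pd+depth=10
depth=10-3=7
pd*depth=3*7=21


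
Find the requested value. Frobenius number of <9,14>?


gcd(9,14)=1 => F=ab-a-b=9*14-9-14=126-23=103


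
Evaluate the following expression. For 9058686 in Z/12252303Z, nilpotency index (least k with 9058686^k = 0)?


9058686^k mod 12252303:
k=1: 9058686
k=2: 4956399
k=3: 8158941
k=4: 11279898
k=5: 8168202
k=6: 0
First zero at k = 6


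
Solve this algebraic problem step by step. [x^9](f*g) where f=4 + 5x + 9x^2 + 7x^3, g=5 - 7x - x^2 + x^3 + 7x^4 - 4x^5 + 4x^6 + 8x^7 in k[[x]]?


[x^9] = sum a_i*b_j, i+j=9
  9*8=72
  7*4=28
Sum=100


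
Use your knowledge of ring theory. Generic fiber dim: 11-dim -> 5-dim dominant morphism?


dim(fiber)=dim(X)-dim(Y)=11-5=6


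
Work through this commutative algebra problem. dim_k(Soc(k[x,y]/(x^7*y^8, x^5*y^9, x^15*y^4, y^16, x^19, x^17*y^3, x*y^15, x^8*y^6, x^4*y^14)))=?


Socle = ann(m) = span of standard monomials u with x*u, y*u in I (staircase corners).
Minimal generators: x^19, x^17*y^3, x^15*y^4, x^8*y^6, x^7*y^8, x^5*y^9, x^4*y^14, x*y^15, y^16
Corners: y^15, x^3y^14, x^4y^13, x^6y^8, x^7y^7, x^14y^5, x^16y^3, x^18y^2
Socle dim=8


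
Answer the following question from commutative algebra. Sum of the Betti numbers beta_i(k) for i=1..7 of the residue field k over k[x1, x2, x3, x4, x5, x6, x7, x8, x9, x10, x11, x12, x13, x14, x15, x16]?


Koszul resolution: beta_i(k)=C(n,i), n=16
C(16,1)=16, C(16,2)=120, C(16,3)=560, C(16,4)=1820, C(16,5)=4368, C(16,6)=8008, C(16,7)=11440
Sum=26332


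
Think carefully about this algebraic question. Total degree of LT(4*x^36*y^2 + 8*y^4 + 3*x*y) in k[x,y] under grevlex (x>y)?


LT: 4*x^36*y^2
deg_x=36, deg_y=2
Total=36+2=38


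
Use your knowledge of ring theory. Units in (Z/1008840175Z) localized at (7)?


Local ring = Z/40353607Z.
phi(40353607) = 7^8*(7-1) = 34588806


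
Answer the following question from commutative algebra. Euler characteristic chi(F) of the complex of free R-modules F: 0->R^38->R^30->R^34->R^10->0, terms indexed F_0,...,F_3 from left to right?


chi = sum (-1)^i * rank:
(-1)^0*38=38
(-1)^1*30=-30
(-1)^2*34=34
(-1)^3*10=-10
chi=32


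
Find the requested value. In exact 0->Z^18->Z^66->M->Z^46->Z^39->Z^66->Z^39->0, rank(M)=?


Alt sum=0:
(-1)^0*18 + (-1)^1*66 + (-1)^2*? + (-1)^3*46 + (-1)^4*39 + (-1)^5*66 + (-1)^6*39=0
rank(M)=82


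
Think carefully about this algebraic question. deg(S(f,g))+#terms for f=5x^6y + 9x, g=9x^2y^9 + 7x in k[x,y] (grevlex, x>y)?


LT(f)=5x^6y, LT(g)=9x^2y^9
lcm(LM)=x^6y^9
S(f,g) (scaled by 45 to clear denominators) = 9y^8*f - 5x^4*g = 81xy^8 - 35x^5
2 terms, deg 9.
9+2=11


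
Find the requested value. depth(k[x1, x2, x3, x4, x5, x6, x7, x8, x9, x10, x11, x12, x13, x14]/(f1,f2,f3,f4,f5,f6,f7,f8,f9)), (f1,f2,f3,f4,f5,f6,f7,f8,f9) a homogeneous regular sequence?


depth(R)=14
depth(R/I)=14-9=5


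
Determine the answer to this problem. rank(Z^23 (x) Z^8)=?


rank(M(x)N) = rank(M)*rank(N)
23*8 = 184


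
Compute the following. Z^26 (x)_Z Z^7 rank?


rank(M(x)N) = rank(M)*rank(N)
26*7 = 182


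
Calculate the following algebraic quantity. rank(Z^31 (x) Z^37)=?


rank(M(x)N) = rank(M)*rank(N)
31*37 = 1147


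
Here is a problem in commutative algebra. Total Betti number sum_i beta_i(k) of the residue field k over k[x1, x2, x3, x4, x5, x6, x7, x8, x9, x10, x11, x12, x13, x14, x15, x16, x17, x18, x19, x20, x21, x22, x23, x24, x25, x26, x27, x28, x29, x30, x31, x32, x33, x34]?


Koszul resolution: beta_i(k)=C(n,i), n=34
sum_i C(34,i) = 2^34 = 17179869184


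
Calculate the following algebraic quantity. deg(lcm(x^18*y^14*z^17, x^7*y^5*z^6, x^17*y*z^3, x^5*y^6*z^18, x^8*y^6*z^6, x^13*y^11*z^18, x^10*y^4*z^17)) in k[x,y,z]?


lcm = componentwise max:
x: max(18,7,17,5,8,13,10)=18
y: max(14,5,1,6,6,11,4)=14
z: max(17,6,3,18,6,18,17)=18
Total=18+14+18=50


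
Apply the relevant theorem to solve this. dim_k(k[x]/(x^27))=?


Basis: 1,x,...,x^26
dim=27


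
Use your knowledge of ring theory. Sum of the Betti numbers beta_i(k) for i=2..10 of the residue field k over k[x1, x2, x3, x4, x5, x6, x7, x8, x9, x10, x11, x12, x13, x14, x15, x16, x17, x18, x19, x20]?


Koszul resolution: beta_i(k)=C(n,i), n=20
C(20,2)=190, C(20,3)=1140, C(20,4)=4845, C(20,5)=15504, C(20,6)=38760, C(20,7)=77520, C(20,8)=125970, C(20,9)=167960, C(20,10)=184756
Sum=616645


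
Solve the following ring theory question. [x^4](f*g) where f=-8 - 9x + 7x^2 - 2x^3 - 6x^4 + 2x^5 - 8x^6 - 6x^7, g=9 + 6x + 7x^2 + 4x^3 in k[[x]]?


[x^4] = sum a_i*b_j, i+j=4
  -9*4=-36
  7*7=49
  -2*6=-12
  -6*9=-54
Sum=-53


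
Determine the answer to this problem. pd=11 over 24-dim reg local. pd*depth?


pd+depth=24
depth=24-11=13
pd*depth=11*13=143


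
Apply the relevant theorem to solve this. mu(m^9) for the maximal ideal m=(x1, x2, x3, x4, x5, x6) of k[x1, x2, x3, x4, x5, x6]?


Graded Nakayama: mu(m^d) = dim_k (m^d/m^(d+1)) = #degree-9 monomials in 6 vars
C(n+d-1,d)=C(14,9)=2002


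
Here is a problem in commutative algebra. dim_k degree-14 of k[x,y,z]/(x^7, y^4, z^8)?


Need i<7, j<4, k<8 with i+j+k=14.
For each i, j ranges over max(0,14-i-7)..min(3,14-i):
  i=0: j in [7,3] -> 0
  i=1: j in [6,3] -> 0
  i=2: j in [5,3] -> 0
  i=3: j in [4,3] -> 0
  i=4: j in [3,3] -> 1
  i=5: j in [2,3] -> 2
  i=6: j in [1,3] -> 3
H(14) = 0+0+0+0+1+2+3 = 6


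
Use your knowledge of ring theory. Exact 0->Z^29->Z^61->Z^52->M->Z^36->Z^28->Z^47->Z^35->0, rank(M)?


Alt sum=0:
(-1)^0*29 + (-1)^1*61 + (-1)^2*52 + (-1)^3*? + (-1)^4*36 + (-1)^5*28 + (-1)^6*47 + (-1)^7*35=0
rank(M)=40


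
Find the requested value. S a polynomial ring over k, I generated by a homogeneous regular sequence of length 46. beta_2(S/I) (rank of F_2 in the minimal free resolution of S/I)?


Regular sequence => Koszul complex is the minimal free resolution.
Syz_1 minimally generated by Koszul relations f_i*e_j - f_j*e_i (i<j): mu(Syz_1) = beta_2 = C(m,2) = m(m-1)/2
m=46
46*45/2 = 1035


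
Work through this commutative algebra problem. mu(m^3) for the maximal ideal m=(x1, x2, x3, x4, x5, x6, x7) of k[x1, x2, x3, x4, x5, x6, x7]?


Graded Nakayama: mu(m^d) = dim_k (m^d/m^(d+1)) = #degree-3 monomials in 7 vars
C(n+d-1,d)=C(9,3)=84


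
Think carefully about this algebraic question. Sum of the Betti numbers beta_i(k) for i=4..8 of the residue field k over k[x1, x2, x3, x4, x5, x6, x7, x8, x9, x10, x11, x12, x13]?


Koszul resolution: beta_i(k)=C(n,i), n=13
C(13,4)=715, C(13,5)=1287, C(13,6)=1716, C(13,7)=1716, C(13,8)=1287
Sum=6721


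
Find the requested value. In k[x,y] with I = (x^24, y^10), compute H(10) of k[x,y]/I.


k[x,y], I = (x^24, y^10), d = 10
Need i < 24 and d-i < 10.
Range: 1 <= i <= 10.
H(10) = 10


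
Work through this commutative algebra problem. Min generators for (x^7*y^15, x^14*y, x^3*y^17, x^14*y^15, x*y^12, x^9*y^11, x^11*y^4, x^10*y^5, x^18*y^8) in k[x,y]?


Remove redundant (divisible by others).
x^18*y^8 redundant.
x^3*y^17 redundant.
x^7*y^15 redundant.
x^14*y^15 redundant.
Min: x^14*y, x^11*y^4, x^10*y^5, x^9*y^11, x*y^12
Count=5


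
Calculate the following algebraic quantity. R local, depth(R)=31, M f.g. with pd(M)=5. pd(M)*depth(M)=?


pd+depth=31
depth=31-5=26
pd*depth=5*26=130


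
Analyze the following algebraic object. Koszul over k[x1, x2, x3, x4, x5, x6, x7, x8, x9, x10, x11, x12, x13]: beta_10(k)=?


C(n,i)=C(13,10)=286


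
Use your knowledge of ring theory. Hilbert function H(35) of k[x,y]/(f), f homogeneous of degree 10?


H(t)=d for t>=d-1.
d=10, t=35
H(35)=10


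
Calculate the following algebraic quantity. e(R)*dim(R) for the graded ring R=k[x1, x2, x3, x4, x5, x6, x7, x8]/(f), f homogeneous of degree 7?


e(R)=deg(f)=7, dim(R)=8-1=7
e*dim=7*7=49


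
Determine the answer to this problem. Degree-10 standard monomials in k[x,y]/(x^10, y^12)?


k[x,y], I = (x^10, y^12), d = 10
Need i < 10 and d-i < 12.
Range: 0 <= i <= 9.
H(10) = 10


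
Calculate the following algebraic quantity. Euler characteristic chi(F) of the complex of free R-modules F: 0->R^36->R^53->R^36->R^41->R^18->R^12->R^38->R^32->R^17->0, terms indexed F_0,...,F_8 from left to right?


chi = sum (-1)^i * rank:
(-1)^0*36=36
(-1)^1*53=-53
(-1)^2*36=36
(-1)^3*41=-41
(-1)^4*18=18
(-1)^5*12=-12
(-1)^6*38=38
(-1)^7*32=-32
(-1)^8*17=17
chi=7


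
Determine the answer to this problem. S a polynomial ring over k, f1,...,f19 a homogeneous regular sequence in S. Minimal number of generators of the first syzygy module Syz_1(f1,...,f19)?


Regular sequence => Koszul complex is the minimal free resolution.
Syz_1 minimally generated by Koszul relations f_i*e_j - f_j*e_i (i<j): mu(Syz_1) = beta_2 = C(m,2) = m(m-1)/2
m=19
19*18/2 = 171


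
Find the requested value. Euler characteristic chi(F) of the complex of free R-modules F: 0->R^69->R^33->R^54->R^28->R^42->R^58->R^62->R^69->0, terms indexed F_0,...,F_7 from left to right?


chi = sum (-1)^i * rank:
(-1)^0*69=69
(-1)^1*33=-33
(-1)^2*54=54
(-1)^3*28=-28
(-1)^4*42=42
(-1)^5*58=-58
(-1)^6*62=62
(-1)^7*69=-69
chi=39


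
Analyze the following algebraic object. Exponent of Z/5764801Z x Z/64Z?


Exponent = lcm of the cyclic orders; pairwise coprime => product.
7^8*2^6=5764801*64=368947264


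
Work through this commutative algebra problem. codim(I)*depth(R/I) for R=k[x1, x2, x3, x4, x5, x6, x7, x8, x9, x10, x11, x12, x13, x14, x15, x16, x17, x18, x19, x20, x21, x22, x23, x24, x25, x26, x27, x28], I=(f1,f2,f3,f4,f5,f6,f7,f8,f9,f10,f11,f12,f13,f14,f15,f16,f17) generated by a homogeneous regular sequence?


codim=17, depth=dim(R/I)=28-17=11
Product=17*11=187


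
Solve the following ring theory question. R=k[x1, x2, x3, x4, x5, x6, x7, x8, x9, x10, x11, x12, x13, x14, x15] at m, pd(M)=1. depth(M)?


pd+depth=depth(R)=15
depth=15-1=14


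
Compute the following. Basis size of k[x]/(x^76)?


Basis: 1,x,...,x^75
dim=76


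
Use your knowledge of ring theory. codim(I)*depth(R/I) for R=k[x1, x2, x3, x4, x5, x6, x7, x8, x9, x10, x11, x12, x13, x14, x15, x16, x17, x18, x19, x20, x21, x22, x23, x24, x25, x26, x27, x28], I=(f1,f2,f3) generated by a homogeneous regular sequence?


codim=3, depth=dim(R/I)=28-3=25
Product=3*25=75


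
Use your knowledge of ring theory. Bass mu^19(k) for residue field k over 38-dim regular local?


C(n,i)=C(38,19)=35345263800


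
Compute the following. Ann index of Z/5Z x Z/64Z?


Exponent = lcm of the cyclic orders; pairwise coprime => product.
5^1*2^6=5*64=320


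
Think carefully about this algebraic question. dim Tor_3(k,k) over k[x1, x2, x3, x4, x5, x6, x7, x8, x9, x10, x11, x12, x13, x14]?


Koszul: C(n,i)=C(14,3)=364


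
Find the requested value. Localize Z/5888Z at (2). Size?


2-primary part: 5888=2^8*23
Size=2^8=256


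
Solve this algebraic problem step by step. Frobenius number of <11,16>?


gcd(11,16)=1 => F=ab-a-b=11*16-11-16=176-27=149


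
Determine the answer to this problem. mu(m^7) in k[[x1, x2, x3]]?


C(n+d-1,d)=C(9,7)=36


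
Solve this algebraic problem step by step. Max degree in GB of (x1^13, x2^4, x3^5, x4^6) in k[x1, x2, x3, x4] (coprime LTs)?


Pure powers, coprime LTs => already GB.
Degrees: 13, 4, 5, 6
Max=13


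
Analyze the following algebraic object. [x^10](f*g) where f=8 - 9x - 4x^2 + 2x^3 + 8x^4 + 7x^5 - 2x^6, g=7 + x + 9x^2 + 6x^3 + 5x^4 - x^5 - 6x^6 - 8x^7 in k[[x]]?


[x^10] = sum a_i*b_j, i+j=10
  2*-8=-16
  8*-6=-48
  7*-1=-7
  -2*5=-10
Sum=-81


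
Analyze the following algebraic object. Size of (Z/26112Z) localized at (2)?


2-primary part: 26112=2^9*51
Size=2^9=512


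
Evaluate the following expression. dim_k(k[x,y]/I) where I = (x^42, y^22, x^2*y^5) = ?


k[x,y]/I, I = (x^42, y^22, x^2*y^5)
Rect: 42x22=924. Corner: (42-2)x(22-5)=680.
dim = 924-680 = 244


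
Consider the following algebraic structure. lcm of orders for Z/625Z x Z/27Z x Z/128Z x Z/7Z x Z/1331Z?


Exponent = lcm of the cyclic orders; pairwise coprime => product.
5^4*3^3*2^7*7^1*11^3=625*27*128*7*1331=20124720000


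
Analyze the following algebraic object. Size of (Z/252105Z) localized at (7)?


7-primary part: 252105=7^5*15
Size=7^5=16807


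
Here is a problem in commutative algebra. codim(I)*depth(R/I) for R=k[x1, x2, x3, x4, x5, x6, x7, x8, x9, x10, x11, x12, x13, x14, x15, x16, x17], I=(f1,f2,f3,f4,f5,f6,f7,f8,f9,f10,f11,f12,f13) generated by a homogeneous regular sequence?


codim=13, depth=dim(R/I)=17-13=4
Product=13*4=52


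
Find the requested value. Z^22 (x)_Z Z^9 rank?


rank(M(x)N) = rank(M)*rank(N)
22*9 = 198


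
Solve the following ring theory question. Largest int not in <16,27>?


gcd(16,27)=1 => F=ab-a-b=16*27-16-27=432-43=389


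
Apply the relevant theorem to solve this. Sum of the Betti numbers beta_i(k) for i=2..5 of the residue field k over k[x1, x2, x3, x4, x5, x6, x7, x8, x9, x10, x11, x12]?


Koszul resolution: beta_i(k)=C(n,i), n=12
C(12,2)=66, C(12,3)=220, C(12,4)=495, C(12,5)=792
Sum=1573


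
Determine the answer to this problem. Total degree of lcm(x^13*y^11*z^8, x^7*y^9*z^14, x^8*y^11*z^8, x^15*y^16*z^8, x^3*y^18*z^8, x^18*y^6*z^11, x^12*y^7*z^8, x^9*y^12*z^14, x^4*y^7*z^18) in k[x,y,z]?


lcm = componentwise max:
x: max(13,7,8,15,3,18,12,9,4)=18
y: max(11,9,11,16,18,6,7,12,7)=18
z: max(8,14,8,8,8,11,8,14,18)=18
Total=18+18+18=54


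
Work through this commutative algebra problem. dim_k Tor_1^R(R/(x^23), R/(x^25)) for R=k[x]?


Tor_1(R/I,R/J)=(I cap J)/IJ=(x^25)/(x^48)
dim=48-25=min(23,25)=23


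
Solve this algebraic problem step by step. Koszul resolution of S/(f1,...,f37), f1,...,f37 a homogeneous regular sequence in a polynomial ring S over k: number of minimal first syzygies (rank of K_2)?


Regular sequence => Koszul complex is the minimal free resolution.
Syz_1 minimally generated by Koszul relations f_i*e_j - f_j*e_i (i<j): mu(Syz_1) = beta_2 = C(m,2) = m(m-1)/2
m=37
37*36/2 = 666


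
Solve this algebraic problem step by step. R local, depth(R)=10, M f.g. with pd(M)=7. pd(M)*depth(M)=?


pd+depth=10
depth=10-7=3
pd*depth=7*3=21


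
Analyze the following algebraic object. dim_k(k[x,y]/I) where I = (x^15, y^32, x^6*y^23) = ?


k[x,y]/I, I = (x^15, y^32, x^6*y^23)
Rect: 15x32=480. Corner: (15-6)x(32-23)=81.
dim = 480-81 = 399


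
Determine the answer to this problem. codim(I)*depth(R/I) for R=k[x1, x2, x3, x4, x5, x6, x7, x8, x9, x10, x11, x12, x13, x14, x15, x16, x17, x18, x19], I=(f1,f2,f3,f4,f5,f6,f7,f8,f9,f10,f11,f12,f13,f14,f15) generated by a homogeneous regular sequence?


codim=15, depth=dim(R/I)=19-15=4
Product=15*4=60


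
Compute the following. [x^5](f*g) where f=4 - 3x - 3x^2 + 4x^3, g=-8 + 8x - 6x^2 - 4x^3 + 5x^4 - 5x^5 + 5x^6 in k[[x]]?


[x^5] = sum a_i*b_j, i+j=5
  4*-5=-20
  -3*5=-15
  -3*-4=12
  4*-6=-24
Sum=-47


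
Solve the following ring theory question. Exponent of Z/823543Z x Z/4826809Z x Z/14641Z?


Exponent = lcm of the cyclic orders; pairwise coprime => product.
7^7*13^6*11^4=823543*4826809*14641=58199216033925967


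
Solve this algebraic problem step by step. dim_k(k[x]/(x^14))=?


Basis: 1,x,...,x^13
dim=14


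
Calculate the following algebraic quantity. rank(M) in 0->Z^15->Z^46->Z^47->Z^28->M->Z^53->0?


Alt sum=0:
(-1)^0*15 + (-1)^1*46 + (-1)^2*47 + (-1)^3*28 + (-1)^4*? + (-1)^5*53=0
rank(M)=65


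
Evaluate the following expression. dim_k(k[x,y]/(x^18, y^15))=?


Basis: x^i*y^j, i<18, j<15
18*15=270


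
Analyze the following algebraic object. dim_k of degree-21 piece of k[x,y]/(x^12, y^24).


k[x,y], I = (x^12, y^24), d = 21
Need i < 12 and d-i < 24.
Range: 0 <= i <= 11.
H(21) = 12


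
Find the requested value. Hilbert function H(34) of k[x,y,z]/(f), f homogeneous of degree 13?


C(36,2)-C(23,2)=630-253=377


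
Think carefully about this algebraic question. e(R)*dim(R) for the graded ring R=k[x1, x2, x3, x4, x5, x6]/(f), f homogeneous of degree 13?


e(R)=deg(f)=13, dim(R)=6-1=5
e*dim=13*5=65


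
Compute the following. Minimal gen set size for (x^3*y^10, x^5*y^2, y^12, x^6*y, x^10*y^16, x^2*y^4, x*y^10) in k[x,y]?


Remove redundant (divisible by others).
x^3*y^10 redundant.
x^10*y^16 redundant.
Min: x^6*y, x^5*y^2, x^2*y^4, x*y^10, y^12
Count=5


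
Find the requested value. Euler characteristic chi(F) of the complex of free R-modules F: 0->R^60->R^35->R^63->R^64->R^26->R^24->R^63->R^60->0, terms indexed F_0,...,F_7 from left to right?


chi = sum (-1)^i * rank:
(-1)^0*60=60
(-1)^1*35=-35
(-1)^2*63=63
(-1)^3*64=-64
(-1)^4*26=26
(-1)^5*24=-24
(-1)^6*63=63
(-1)^7*60=-60
chi=29


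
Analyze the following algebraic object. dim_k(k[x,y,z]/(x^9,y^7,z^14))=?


Basis: x^iy^jz^k, i<9,j<7,k<14
9*7*14=882


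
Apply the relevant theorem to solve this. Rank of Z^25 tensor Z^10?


rank(M(x)N) = rank(M)*rank(N)
25*10 = 250


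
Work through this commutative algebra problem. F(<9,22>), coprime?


gcd(9,22)=1 => F=ab-a-b=9*22-9-22=198-31=167


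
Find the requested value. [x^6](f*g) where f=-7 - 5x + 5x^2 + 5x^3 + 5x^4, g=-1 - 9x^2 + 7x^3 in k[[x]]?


[x^6] = sum a_i*b_j, i+j=6
  5*7=35
  5*-9=-45
Sum=-10


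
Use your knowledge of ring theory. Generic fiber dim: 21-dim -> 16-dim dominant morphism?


dim(fiber)=dim(X)-dim(Y)=21-16=5


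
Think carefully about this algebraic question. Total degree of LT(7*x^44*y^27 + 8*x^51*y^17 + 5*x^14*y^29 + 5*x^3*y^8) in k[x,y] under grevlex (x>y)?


LT: 7*x^44*y^27
deg_x=44, deg_y=27
Total=44+27=71


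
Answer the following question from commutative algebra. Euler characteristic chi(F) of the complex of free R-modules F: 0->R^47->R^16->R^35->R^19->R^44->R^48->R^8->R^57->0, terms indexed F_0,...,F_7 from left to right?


chi = sum (-1)^i * rank:
(-1)^0*47=47
(-1)^1*16=-16
(-1)^2*35=35
(-1)^3*19=-19
(-1)^4*44=44
(-1)^5*48=-48
(-1)^6*8=8
(-1)^7*57=-57
chi=-6


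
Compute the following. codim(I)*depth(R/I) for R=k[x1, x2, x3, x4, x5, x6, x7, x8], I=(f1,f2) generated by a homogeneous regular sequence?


codim=2, depth=dim(R/I)=8-2=6
Product=2*6=12


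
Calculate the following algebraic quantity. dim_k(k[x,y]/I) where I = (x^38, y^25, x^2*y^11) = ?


k[x,y]/I, I = (x^38, y^25, x^2*y^11)
Rect: 38x25=950. Corner: (38-2)x(25-11)=504.
dim = 950-504 = 446


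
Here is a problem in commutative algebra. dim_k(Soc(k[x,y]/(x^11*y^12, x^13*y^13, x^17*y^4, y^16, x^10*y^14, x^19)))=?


Socle = ann(m) = span of standard monomials u with x*u, y*u in I (staircase corners).
Redundant generators: x^13*y^13
Minimal generators: x^19, x^17*y^4, x^11*y^12, x^10*y^14, y^16
Corners: x^9y^15, x^10y^13, x^16y^11, x^18y^3
Socle dim=4


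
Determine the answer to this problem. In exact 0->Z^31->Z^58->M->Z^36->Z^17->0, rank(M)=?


Alt sum=0:
(-1)^0*31 + (-1)^1*58 + (-1)^2*? + (-1)^3*36 + (-1)^4*17=0
rank(M)=46


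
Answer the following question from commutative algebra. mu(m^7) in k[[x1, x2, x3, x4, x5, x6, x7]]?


C(n+d-1,d)=C(13,7)=1716


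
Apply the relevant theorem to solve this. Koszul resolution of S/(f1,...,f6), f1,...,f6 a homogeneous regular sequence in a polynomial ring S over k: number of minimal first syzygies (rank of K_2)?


Regular sequence => Koszul complex is the minimal free resolution.
Syz_1 minimally generated by Koszul relations f_i*e_j - f_j*e_i (i<j): mu(Syz_1) = beta_2 = C(m,2) = m(m-1)/2
m=6
6*5/2 = 15


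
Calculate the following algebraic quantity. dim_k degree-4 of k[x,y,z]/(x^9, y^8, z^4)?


Need i<9, j<8, k<4 with i+j+k=4.
For each i, j ranges over max(0,4-i-3)..min(7,4-i):
  i=0: j in [1,4] -> 4
  i=1: j in [0,3] -> 4
  i=2: j in [0,2] -> 3
  i=3: j in [0,1] -> 2
  i=4: j in [0,0] -> 1
H(4) = 4+4+3+2+1 = 14


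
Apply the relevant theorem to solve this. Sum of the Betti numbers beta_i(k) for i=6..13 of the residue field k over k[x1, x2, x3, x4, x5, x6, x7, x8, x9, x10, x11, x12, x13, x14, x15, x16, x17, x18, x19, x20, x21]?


Koszul resolution: beta_i(k)=C(n,i), n=21
C(21,6)=54264, C(21,7)=116280, C(21,8)=203490, C(21,9)=293930, C(21,10)=352716, C(21,11)=352716, C(21,12)=293930, C(21,13)=203490
Sum=1870816


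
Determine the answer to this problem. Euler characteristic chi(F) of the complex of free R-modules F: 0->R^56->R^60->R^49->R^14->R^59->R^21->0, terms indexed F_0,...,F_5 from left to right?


chi = sum (-1)^i * rank:
(-1)^0*56=56
(-1)^1*60=-60
(-1)^2*49=49
(-1)^3*14=-14
(-1)^4*59=59
(-1)^5*21=-21
chi=69


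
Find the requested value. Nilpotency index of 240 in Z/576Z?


240^k mod 576:
k=1: 240
k=2: 0
First zero at k = 2


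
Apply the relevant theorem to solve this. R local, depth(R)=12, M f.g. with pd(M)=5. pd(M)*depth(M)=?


pd+depth=12
depth=12-5=7
pd*depth=5*7=35


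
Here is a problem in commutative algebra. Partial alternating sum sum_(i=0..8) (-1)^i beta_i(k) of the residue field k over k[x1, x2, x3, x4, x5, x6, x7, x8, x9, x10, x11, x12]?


Koszul resolution: beta_i(k)=C(n,i), n=12
sum_(i=0..p) (-1)^i C(n,i) = (-1)^p C(n-1,p)
(-1)^8*C(11,8) = (-1)^8*165 = 165


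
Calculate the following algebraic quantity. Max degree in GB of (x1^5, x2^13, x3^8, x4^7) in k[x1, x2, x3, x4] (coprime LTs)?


Pure powers, coprime LTs => already GB.
Degrees: 5, 13, 8, 7
Max=13


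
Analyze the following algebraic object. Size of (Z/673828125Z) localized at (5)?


5-primary part: 673828125=5^10*69
Size=5^10=9765625


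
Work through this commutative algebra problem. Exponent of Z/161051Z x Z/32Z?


Exponent = lcm of the cyclic orders; pairwise coprime => product.
11^5*2^5=161051*32=5153632


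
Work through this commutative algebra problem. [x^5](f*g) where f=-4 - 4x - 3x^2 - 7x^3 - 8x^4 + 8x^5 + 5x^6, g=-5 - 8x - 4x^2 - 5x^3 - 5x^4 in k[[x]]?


[x^5] = sum a_i*b_j, i+j=5
  -4*-5=20
  -3*-5=15
  -7*-4=28
  -8*-8=64
  8*-5=-40
Sum=87


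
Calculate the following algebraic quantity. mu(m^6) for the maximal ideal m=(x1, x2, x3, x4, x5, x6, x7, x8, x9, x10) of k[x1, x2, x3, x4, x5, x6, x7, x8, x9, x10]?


Graded Nakayama: mu(m^d) = dim_k (m^d/m^(d+1)) = #degree-6 monomials in 10 vars
C(n+d-1,d)=C(15,6)=5005


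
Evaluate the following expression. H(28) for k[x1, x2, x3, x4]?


C(d+n-1,n-1)=C(31,3)=4495


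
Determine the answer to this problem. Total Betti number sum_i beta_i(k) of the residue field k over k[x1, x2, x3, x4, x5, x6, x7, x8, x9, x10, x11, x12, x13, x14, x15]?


Koszul resolution: beta_i(k)=C(n,i), n=15
sum_i C(15,i) = 2^15 = 32768


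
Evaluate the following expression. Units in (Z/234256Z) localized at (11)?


Local ring = Z/14641Z.
phi(14641) = 11^3*(11-1) = 13310


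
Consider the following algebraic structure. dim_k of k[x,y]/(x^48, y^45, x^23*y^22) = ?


k[x,y]/I, I = (x^48, y^45, x^23*y^22)
Rect: 48x45=2160. Corner: (48-23)x(45-22)=575.
dim = 2160-575 = 1585


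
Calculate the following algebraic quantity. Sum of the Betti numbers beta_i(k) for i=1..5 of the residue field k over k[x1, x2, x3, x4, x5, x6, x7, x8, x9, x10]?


Koszul resolution: beta_i(k)=C(n,i), n=10
C(10,1)=10, C(10,2)=45, C(10,3)=120, C(10,4)=210, C(10,5)=252
Sum=637


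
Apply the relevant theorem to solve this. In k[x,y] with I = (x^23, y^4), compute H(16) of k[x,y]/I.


k[x,y], I = (x^23, y^4), d = 16
Need i < 23 and d-i < 4.
Range: 13 <= i <= 16.
H(16) = 4
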